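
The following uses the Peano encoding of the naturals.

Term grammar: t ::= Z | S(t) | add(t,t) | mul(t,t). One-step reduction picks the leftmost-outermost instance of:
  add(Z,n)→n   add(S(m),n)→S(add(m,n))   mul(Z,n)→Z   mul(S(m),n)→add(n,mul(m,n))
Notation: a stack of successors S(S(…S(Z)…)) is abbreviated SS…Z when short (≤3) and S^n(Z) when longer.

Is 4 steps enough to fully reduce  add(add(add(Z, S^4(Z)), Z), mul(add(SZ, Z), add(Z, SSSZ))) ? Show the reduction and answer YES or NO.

  start: add(add(add(Z, S^4(Z)), Z), mul(add(SZ, Z), add(Z, SSSZ)))
  [1] add(add(S^4(Z), Z), mul(add(SZ, Z), add(Z, SSSZ)))
  [2] add(S(add(SSSZ, Z)), mul(add(SZ, Z), add(Z, SSSZ)))
  [3] S(add(add(SSSZ, Z), mul(add(SZ, Z), add(Z, SSSZ))))
  [4] S(add(S(add(SSZ, Z)), mul(add(SZ, Z), add(Z, SSSZ))))

Answer: NO — after 4 steps the term is S(add(S(add(SSZ, Z)), mul(add(SZ, Z), add(Z, SSSZ)))), not yet normal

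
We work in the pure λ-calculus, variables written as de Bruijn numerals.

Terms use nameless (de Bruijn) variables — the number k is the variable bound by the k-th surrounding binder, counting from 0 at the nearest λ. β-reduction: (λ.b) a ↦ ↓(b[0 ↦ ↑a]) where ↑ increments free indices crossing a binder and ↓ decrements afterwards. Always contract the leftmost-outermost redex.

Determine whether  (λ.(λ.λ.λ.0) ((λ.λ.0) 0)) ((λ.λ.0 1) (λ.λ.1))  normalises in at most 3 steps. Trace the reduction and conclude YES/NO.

  start: (λ.(λ.λ.λ.0) ((λ.λ.0) 0)) ((λ.λ.0 1) (λ.λ.1))
  [1] (λ.λ.λ.0) ((λ.λ.0) ((λ.λ.0 1) (λ.λ.1)))
  [2] λ.λ.0

Answer: YES — reaches normal form λ.λ.0 in 2 ≤ 3 steps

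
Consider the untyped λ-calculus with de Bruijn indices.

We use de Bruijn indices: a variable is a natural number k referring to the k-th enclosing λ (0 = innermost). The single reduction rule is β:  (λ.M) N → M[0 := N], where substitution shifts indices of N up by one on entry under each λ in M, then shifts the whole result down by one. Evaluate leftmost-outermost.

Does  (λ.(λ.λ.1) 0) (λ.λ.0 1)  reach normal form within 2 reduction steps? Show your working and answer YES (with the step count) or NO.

  start: (λ.(λ.λ.1) 0) (λ.λ.0 1)
  step 1: (λ.λ.1) (λ.λ.0 1)
  step 2: λ.λ.λ.0 1

Answer: YES — reaches normal form λ.λ.λ.0 1 in 2 ≤ 2 steps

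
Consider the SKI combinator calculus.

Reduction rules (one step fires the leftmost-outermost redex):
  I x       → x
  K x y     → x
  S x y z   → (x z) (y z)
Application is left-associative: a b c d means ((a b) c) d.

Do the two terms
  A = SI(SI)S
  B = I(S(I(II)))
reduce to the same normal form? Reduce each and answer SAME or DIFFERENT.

Term A:
  start: SI(SI)S
  step 1: IS(SIS)
  step 2: S(SIS)

Term B:
  start: I(S(I(II)))
  step 1: S(I(II))
  step 2: S(II)
  step 3: SI

Answer: DIFFERENT — A ⇓ S(SIS), B ⇓ SI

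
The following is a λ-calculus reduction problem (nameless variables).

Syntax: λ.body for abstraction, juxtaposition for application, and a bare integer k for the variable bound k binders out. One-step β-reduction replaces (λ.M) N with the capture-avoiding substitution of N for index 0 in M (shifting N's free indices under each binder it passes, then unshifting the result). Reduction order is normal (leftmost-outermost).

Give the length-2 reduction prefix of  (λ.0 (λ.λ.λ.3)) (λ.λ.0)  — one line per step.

Answer: after 2 steps: λ.0

Reduction:
  start: (λ.0 (λ.λ.λ.3)) (λ.λ.0)
  [1] (λ.λ.0) (λ.λ.λ.λ.λ.0)
  [2] λ.0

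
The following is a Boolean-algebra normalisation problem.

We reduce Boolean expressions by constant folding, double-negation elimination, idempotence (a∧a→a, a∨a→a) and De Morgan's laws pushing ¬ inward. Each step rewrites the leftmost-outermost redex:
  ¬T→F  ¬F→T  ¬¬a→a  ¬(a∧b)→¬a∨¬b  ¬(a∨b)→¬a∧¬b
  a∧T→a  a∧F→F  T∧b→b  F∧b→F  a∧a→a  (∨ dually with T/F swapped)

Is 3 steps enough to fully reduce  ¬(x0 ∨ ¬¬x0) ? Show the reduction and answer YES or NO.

Answer: YES — reaches normal form ¬x0 in 3 ≤ 3 steps

Working:
  start: ¬(x0 ∨ ¬¬x0)
  [1] ¬x0 ∧ ¬¬¬x0
  [2] ¬x0 ∧ ¬x0
  [3] ¬x0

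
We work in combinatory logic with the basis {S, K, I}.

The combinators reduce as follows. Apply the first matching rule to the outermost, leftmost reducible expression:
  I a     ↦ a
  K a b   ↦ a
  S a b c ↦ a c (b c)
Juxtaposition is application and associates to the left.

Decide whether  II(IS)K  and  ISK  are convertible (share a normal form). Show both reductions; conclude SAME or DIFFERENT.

Term A:
  start: II(IS)K
  →1  I(IS)K
  →2  ISK
  →3  SK

Term B:
  start: ISK
  →1  SK

Answer: SAME — A ⇓ SK, B ⇓ SK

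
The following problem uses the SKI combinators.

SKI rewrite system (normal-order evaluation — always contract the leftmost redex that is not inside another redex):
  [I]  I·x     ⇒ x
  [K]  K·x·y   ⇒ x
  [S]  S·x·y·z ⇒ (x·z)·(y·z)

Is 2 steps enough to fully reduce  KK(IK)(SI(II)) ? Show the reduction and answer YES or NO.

  start: KK(IK)(SI(II))
  →1  K(SI(II))
  →2  K(SII)

Answer: YES — reaches normal form K(SII) in 2 ≤ 2 steps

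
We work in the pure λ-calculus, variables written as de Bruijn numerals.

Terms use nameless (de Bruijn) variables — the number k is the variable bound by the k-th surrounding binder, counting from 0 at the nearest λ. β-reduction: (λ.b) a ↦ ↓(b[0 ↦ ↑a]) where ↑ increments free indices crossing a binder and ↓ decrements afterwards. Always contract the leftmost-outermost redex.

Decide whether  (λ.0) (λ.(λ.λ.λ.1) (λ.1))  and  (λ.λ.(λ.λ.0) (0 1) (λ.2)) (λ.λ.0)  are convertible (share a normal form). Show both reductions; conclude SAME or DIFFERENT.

Answer: DIFFERENT — A ⇓ λ.λ.λ.1, B ⇓ λ.λ.λ.λ.0

Derivation:
Term A:
  start: (λ.0) (λ.(λ.λ.λ.1) (λ.1))
  →1  λ.(λ.λ.λ.1) (λ.1)
  →2  λ.λ.λ.1

Term B:
  start: (λ.λ.(λ.λ.0) (0 1) (λ.2)) (λ.λ.0)
  →1  λ.(λ.λ.0) (0 (λ.λ.0)) (λ.λ.λ.0)
  →2  λ.(λ.0) (λ.λ.λ.0)
  →3  λ.λ.λ.λ.0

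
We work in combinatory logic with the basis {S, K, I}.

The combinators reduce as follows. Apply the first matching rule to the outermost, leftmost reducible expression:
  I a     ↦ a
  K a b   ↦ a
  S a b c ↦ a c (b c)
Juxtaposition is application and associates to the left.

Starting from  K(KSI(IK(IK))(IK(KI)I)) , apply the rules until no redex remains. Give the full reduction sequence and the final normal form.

  start: K(KSI(IK(IK))(IK(KI)I))
  [1] K(S(IK(IK))(IK(KI)I))
  [2] K(S(K(IK))(IK(KI)I))
  [3] K(S(KK)(IK(KI)I))
  [4] K(S(KK)(K(KI)I))
  [5] K(S(KK)(KI))

Answer: normal form = K(S(KK)(KI))  (in 5 steps)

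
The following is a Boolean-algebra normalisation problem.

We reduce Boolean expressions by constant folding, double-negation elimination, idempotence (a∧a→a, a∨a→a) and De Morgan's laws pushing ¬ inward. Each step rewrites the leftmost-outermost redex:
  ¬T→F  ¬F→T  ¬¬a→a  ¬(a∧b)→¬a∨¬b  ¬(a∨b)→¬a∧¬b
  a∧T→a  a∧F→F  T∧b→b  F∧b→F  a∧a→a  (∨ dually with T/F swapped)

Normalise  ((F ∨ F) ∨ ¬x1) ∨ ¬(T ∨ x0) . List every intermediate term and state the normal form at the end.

  start: ((F ∨ F) ∨ ¬x1) ∨ ¬(T ∨ x0)
  [1] (F ∨ ¬x1) ∨ ¬(T ∨ x0)
  [2] ¬x1 ∨ ¬(T ∨ x0)
  [3] ¬x1 ∨ (¬T ∧ ¬x0)
  [4] ¬x1 ∨ (F ∧ ¬x0)
  [5] ¬x1 ∨ F
  [6] ¬x1

Answer: normal form = ¬x1  (in 6 steps)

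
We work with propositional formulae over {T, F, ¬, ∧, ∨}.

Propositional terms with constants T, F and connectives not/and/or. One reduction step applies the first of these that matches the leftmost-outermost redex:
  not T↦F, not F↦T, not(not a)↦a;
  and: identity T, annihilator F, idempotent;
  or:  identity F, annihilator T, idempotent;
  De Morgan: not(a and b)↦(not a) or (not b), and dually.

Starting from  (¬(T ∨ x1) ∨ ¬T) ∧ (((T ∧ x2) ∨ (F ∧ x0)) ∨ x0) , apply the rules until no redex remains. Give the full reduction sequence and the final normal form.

Answer: normal form = F  (in 6 steps)

Derivation:
  start: (¬(T ∨ x1) ∨ ¬T) ∧ (((T ∧ x2) ∨ (F ∧ x0)) ∨ x0)
  step 1: ((¬T ∧ ¬x1) ∨ ¬T) ∧ (((T ∧ x2) ∨ (F ∧ x0)) ∨ x0)
  step 2: ((F ∧ ¬x1) ∨ ¬T) ∧ (((T ∧ x2) ∨ (F ∧ x0)) ∨ x0)
  step 3: (F ∨ ¬T) ∧ (((T ∧ x2) ∨ (F ∧ x0)) ∨ x0)
  step 4: ¬T ∧ (((T ∧ x2) ∨ (F ∧ x0)) ∨ x0)
  step 5: F ∧ (((T ∧ x2) ∨ (F ∧ x0)) ∨ x0)
  step 6: F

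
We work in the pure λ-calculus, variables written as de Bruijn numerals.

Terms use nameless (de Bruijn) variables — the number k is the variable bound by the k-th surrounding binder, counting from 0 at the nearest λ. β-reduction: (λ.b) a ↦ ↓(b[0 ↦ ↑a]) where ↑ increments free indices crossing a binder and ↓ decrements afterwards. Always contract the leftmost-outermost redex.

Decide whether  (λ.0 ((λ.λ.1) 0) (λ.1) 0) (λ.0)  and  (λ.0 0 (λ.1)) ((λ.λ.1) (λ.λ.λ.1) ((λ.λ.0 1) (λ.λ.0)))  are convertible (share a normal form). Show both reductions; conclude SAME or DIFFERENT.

Term A:
  start: (λ.0 ((λ.λ.1) 0) (λ.1) 0) (λ.0)
  [1] (λ.0) ((λ.λ.1) (λ.0)) (λ.λ.0) (λ.0)
  [2] (λ.λ.1) (λ.0) (λ.λ.0) (λ.0)
  [3] (λ.λ.0) (λ.λ.0) (λ.0)
  [4] (λ.0) (λ.0)
  [5] λ.0

Term B:
  start: (λ.0 0 (λ.1)) ((λ.λ.1) (λ.λ.λ.1) ((λ.λ.0 1) (λ.λ.0)))
  [1] (λ.λ.1) (λ.λ.λ.1) ((λ.λ.0 1) (λ.λ.0)) ((λ.λ.1) (λ.λ.λ.1) ((λ.λ.0 1) (λ.λ.0))) (λ.(λ.λ.1) (λ.λ.λ.1) ((λ.λ.0 1) (λ.λ.0)))
  [2] (λ.λ.λ.λ.1) ((λ.λ.0 1) (λ.λ.0)) ((λ.λ.1) (λ.λ.λ.1) ((λ.λ.0 1) (λ.λ.0))) (λ.(λ.λ.1) (λ.λ.λ.1) ((λ.λ.0 1) (λ.λ.0)))
  [3] (λ.λ.λ.1) ((λ.λ.1) (λ.λ.λ.1) ((λ.λ.0 1) (λ.λ.0))) (λ.(λ.λ.1) (λ.λ.λ.1) ((λ.λ.0 1) (λ.λ.0)))
  [4] (λ.λ.1) (λ.(λ.λ.1) (λ.λ.λ.1) ((λ.λ.0 1) (λ.λ.0)))
  [5] λ.λ.(λ.λ.1) (λ.λ.λ.1) ((λ.λ.0 1) (λ.λ.0))
  [6] λ.λ.(λ.λ.λ.λ.1) ((λ.λ.0 1) (λ.λ.0))
  [7] λ.λ.λ.λ.λ.1

Answer: DIFFERENT — A ⇓ λ.0, B ⇓ λ.λ.λ.λ.λ.1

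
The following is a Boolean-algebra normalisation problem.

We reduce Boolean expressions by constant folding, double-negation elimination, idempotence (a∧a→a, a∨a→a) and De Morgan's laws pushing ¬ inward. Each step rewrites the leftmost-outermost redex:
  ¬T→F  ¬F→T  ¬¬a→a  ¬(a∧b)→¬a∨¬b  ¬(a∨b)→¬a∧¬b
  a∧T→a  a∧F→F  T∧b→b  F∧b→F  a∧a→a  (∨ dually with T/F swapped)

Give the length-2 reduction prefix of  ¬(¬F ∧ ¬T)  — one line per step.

Answer: after 2 steps: F ∨ ¬¬T

Working:
  start: ¬(¬F ∧ ¬T)
  [1] ¬¬F ∨ ¬¬T
  [2] F ∨ ¬¬T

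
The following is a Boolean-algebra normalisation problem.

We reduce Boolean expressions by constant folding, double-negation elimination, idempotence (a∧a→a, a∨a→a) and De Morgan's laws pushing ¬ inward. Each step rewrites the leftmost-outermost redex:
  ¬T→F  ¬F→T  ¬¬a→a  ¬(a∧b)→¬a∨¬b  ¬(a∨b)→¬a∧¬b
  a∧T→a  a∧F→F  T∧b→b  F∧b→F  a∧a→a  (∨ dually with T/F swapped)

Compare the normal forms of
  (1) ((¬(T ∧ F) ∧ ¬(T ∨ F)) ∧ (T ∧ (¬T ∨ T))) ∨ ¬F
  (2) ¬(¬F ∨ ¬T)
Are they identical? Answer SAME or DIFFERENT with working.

Term A:
  start: ((¬(T ∧ F) ∧ ¬(T ∨ F)) ∧ (T ∧ (¬T ∨ T))) ∨ ¬F
  →1  (((¬T ∨ ¬F) ∧ ¬(T ∨ F)) ∧ (T ∧ (¬T ∨ T))) ∨ ¬F
  →2  (((F ∨ ¬F) ∧ ¬(T ∨ F)) ∧ (T ∧ (¬T ∨ T))) ∨ ¬F
  →3  ((¬F ∧ ¬(T ∨ F)) ∧ (T ∧ (¬T ∨ T))) ∨ ¬F
  →4  ((T ∧ ¬(T ∨ F)) ∧ (T ∧ (¬T ∨ T))) ∨ ¬F
  →5  (¬(T ∨ F) ∧ (T ∧ (¬T ∨ T))) ∨ ¬F
  →6  ((¬T ∧ ¬F) ∧ (T ∧ (¬T ∨ T))) ∨ ¬F
  →7  ((F ∧ ¬F) ∧ (T ∧ (¬T ∨ T))) ∨ ¬F
  →8  (F ∧ (T ∧ (¬T ∨ T))) ∨ ¬F
  →9  F ∨ ¬F
  →10  ¬F
  →11  T

Term B:
  start: ¬(¬F ∨ ¬T)
  →1  ¬¬F ∧ ¬¬T
  →2  F ∧ ¬¬T
  →3  F

Answer: DIFFERENT — A ⇓ T, B ⇓ F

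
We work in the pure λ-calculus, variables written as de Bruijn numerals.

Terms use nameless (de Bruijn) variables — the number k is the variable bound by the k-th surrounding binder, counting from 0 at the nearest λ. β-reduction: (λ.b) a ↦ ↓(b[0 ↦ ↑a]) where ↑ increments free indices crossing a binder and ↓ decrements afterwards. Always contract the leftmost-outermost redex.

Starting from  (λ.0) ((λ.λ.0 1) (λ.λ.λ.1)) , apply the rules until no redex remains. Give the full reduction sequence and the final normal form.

  start: (λ.0) ((λ.λ.0 1) (λ.λ.λ.1))
  step 1: (λ.λ.0 1) (λ.λ.λ.1)
  step 2: λ.0 (λ.λ.λ.1)

Answer: normal form = λ.0 (λ.λ.λ.1)  (in 2 steps)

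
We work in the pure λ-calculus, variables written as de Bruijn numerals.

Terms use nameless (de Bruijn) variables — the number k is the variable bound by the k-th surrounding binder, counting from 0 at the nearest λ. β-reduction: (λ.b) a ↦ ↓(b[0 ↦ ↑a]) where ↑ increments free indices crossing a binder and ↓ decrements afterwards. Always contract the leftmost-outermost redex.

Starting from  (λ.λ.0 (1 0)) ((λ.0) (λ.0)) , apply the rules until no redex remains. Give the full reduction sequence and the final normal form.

Answer: normal form = λ.0 0  (in 3 steps)

Working:
  start: (λ.λ.0 (1 0)) ((λ.0) (λ.0))
  →1  λ.0 ((λ.0) (λ.0) 0)
  →2  λ.0 ((λ.0) 0)
  →3  λ.0 0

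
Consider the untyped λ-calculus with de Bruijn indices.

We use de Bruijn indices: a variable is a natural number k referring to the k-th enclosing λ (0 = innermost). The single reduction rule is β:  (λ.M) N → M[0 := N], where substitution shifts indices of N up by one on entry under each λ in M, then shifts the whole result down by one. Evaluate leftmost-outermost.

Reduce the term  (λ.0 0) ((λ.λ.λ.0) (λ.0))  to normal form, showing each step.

Answer: normal form = λ.0  (in 3 steps)

Working:
  start: (λ.0 0) ((λ.λ.λ.0) (λ.0))
  →1  (λ.λ.λ.0) (λ.0) ((λ.λ.λ.0) (λ.0))
  →2  (λ.λ.0) ((λ.λ.λ.0) (λ.0))
  →3  λ.0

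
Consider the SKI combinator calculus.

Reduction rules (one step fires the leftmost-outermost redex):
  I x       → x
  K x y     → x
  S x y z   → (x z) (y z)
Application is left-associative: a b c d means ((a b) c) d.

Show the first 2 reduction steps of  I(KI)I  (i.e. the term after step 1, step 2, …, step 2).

Answer: after 2 steps: I

Derivation:
  start: I(KI)I
  step 1: KII
  step 2: I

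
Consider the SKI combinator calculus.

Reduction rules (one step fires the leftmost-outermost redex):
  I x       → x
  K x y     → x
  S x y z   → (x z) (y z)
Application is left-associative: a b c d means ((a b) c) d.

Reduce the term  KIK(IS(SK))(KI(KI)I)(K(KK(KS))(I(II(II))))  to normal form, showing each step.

  start: KIK(IS(SK))(KI(KI)I)(K(KK(KS))(I(II(II))))
  step 1: I(IS(SK))(KI(KI)I)(K(KK(KS))(I(II(II))))
  step 2: IS(SK)(KI(KI)I)(K(KK(KS))(I(II(II))))
  step 3: S(SK)(KI(KI)I)(K(KK(KS))(I(II(II))))
  step 4: SK(K(KK(KS))(I(II(II))))(KI(KI)I(K(KK(KS))(I(II(II)))))
  step 5: K(KI(KI)I(K(KK(KS))(I(II(II)))))(K(KK(KS))(I(II(II)))(KI(KI)I(K(KK(KS))(I(II(II))))))
  step 6: KI(KI)I(K(KK(KS))(I(II(II))))
  step 7: II(K(KK(KS))(I(II(II))))
  step 8: I(K(KK(KS))(I(II(II))))
  step 9: K(KK(KS))(I(II(II)))
  step 10: KK(KS)
  step 11: K

Answer: normal form = K  (in 11 steps)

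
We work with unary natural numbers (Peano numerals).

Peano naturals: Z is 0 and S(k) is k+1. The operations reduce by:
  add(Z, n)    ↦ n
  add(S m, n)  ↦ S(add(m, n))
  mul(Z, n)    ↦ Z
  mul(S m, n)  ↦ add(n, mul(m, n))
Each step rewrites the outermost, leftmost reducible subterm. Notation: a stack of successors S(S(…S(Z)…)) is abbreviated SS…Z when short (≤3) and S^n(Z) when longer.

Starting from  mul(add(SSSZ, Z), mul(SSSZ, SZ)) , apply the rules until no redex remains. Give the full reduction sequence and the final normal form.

  start: mul(add(SSSZ, Z), mul(SSSZ, SZ))
  step 1: mul(S(add(SSZ, Z)), mul(SSSZ, SZ))
  step 2: add(mul(SSSZ, SZ), mul(add(SSZ, Z), mul(SSSZ, SZ)))
  step 3: add(add(SZ, mul(SSZ, SZ)), mul(add(SSZ, Z), mul(SSSZ, SZ)))
  step 4: add(S(add(Z, mul(SSZ, SZ))), mul(add(SSZ, Z), mul(SSSZ, SZ)))
  step 5: S(add(add(Z, mul(SSZ, SZ)), mul(add(SSZ, Z), mul(SSSZ, SZ))))
  step 6: S(add(mul(SSZ, SZ), mul(add(SSZ, Z), mul(SSSZ, SZ))))
  step 7: S(add(add(SZ, mul(SZ, SZ)), mul(add(SSZ, Z), mul(SSSZ, SZ))))
  step 8: S(add(S(add(Z, mul(SZ, SZ))), mul(add(SSZ, Z), mul(SSSZ, SZ))))
  step 9: S(S(add(add(Z, mul(SZ, SZ)), mul(add(SSZ, Z), mul(SSSZ, SZ)))))
  step 10: S(S(add(mul(SZ, SZ), mul(add(SSZ, Z), mul(SSSZ, SZ)))))
  step 11: S(S(add(add(SZ, mul(Z, SZ)), mul(add(SSZ, Z), mul(SSSZ, SZ)))))
  step 12: S(S(add(S(add(Z, mul(Z, SZ))), mul(add(SSZ, Z), mul(SSSZ, SZ)))))
  step 13: S(S(S(add(add(Z, mul(Z, SZ)), mul(add(SSZ, Z), mul(SSSZ, SZ))))))
  step 14: S(S(S(add(mul(Z, SZ), mul(add(SSZ, Z), mul(SSSZ, SZ))))))
  step 15: S(S(S(add(Z, mul(add(SSZ, Z), mul(SSSZ, SZ))))))
  step 16: S(S(S(mul(add(SSZ, Z), mul(SSSZ, SZ)))))
  step 17: S(S(S(mul(S(add(SZ, Z)), mul(SSSZ, SZ)))))
  step 18: S(S(S(add(mul(SSSZ, SZ), mul(add(SZ, Z), mul(SSSZ, SZ))))))
  step 19: S(S(S(add(add(SZ, mul(SSZ, SZ)), mul(add(SZ, Z), mul(SSSZ, SZ))))))
  step 20: S(S(S(add(S(add(Z, mul(SSZ, SZ))), mul(add(SZ, Z), mul(SSSZ, SZ))))))
  step 21: S(S(S(S(add(add(Z, mul(SSZ, SZ)), mul(add(SZ, Z), mul(SSSZ, SZ)))))))
  step 22: S(S(S(S(add(mul(SSZ, SZ), mul(add(SZ, Z), mul(SSSZ, SZ)))))))
  step 23: S(S(S(S(add(add(SZ, mul(SZ, SZ)), mul(add(SZ, Z), mul(SSSZ, SZ)))))))
  step 24: S(S(S(S(add(S(add(Z, mul(SZ, SZ))), mul(add(SZ, Z), mul(SSSZ, SZ)))))))
  step 25: S(S(S(S(S(add(add(Z, mul(SZ, SZ)), mul(add(SZ, Z), mul(SSSZ, SZ))))))))
  step 26: S(S(S(S(S(add(mul(SZ, SZ), mul(add(SZ, Z), mul(SSSZ, SZ))))))))
  step 27: S(S(S(S(S(add(add(SZ, mul(Z, SZ)), mul(add(SZ, Z), mul(SSSZ, SZ))))))))
  step 28: S(S(S(S(S(add(S(add(Z, mul(Z, SZ))), mul(add(SZ, Z), mul(SSSZ, SZ))))))))
  step 29: S(S(S(S(S(S(add(add(Z, mul(Z, SZ)), mul(add(SZ, Z), mul(SSSZ, SZ)))))))))
  step 30: S(S(S(S(S(S(add(mul(Z, SZ), mul(add(SZ, Z), mul(SSSZ, SZ)))))))))
  step 31: S(S(S(S(S(S(add(Z, mul(add(SZ, Z), mul(SSSZ, SZ)))))))))
  step 32: S(S(S(S(S(S(mul(add(SZ, Z), mul(SSSZ, SZ))))))))
  step 33: S(S(S(S(S(S(mul(S(add(Z, Z)), mul(SSSZ, SZ))))))))
  step 34: S(S(S(S(S(S(add(mul(SSSZ, SZ), mul(add(Z, Z), mul(SSSZ, SZ)))))))))
  step 35: S(S(S(S(S(S(add(add(SZ, mul(SSZ, SZ)), mul(add(Z, Z), mul(SSSZ, SZ)))))))))
  step 36: S(S(S(S(S(S(add(S(add(Z, mul(SSZ, SZ))), mul(add(Z, Z), mul(SSSZ, SZ)))))))))
  step 37: S(S(S(S(S(S(S(add(add(Z, mul(SSZ, SZ)), mul(add(Z, Z), mul(SSSZ, SZ))))))))))
  step 38: S(S(S(S(S(S(S(add(mul(SSZ, SZ), mul(add(Z, Z), mul(SSSZ, SZ))))))))))
  step 39: S(S(S(S(S(S(S(add(add(SZ, mul(SZ, SZ)), mul(add(Z, Z), mul(SSSZ, SZ))))))))))
  step 40: S(S(S(S(S(S(S(add(S(add(Z, mul(SZ, SZ))), mul(add(Z, Z), mul(SSSZ, SZ))))))))))
  step 41: S(S(S(S(S(S(S(S(add(add(Z, mul(SZ, SZ)), mul(add(Z, Z), mul(SSSZ, SZ)))))))))))
  step 42: S(S(S(S(S(S(S(S(add(mul(SZ, SZ), mul(add(Z, Z), mul(SSSZ, SZ)))))))))))
  step 43: S(S(S(S(S(S(S(S(add(add(SZ, mul(Z, SZ)), mul(add(Z, Z), mul(SSSZ, SZ)))))))))))
  step 44: S(S(S(S(S(S(S(S(add(S(add(Z, mul(Z, SZ))), mul(add(Z, Z), mul(SSSZ, SZ)))))))))))
  step 45: S(S(S(S(S(S(S(S(S(add(add(Z, mul(Z, SZ)), mul(add(Z, Z), mul(SSSZ, SZ))))))))))))
  step 46: S(S(S(S(S(S(S(S(S(add(mul(Z, SZ), mul(add(Z, Z), mul(SSSZ, SZ))))))))))))
  step 47: S(S(S(S(S(S(S(S(S(add(Z, mul(add(Z, Z), mul(SSSZ, SZ))))))))))))
  step 48: S(S(S(S(S(S(S(S(S(mul(add(Z, Z), mul(SSSZ, SZ)))))))))))
  step 49: S(S(S(S(S(S(S(S(S(mul(Z, mul(SSSZ, SZ)))))))))))
  step 50: S^9(Z)

Answer: normal form = S^9(Z)  (in 50 steps)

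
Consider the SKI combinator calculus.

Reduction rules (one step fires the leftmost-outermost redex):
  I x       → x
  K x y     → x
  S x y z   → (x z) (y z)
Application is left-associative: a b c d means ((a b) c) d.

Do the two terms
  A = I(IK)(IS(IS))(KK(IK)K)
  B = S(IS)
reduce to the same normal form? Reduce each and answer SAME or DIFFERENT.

Term A:
  start: I(IK)(IS(IS))(KK(IK)K)
  [1] IK(IS(IS))(KK(IK)K)
  [2] K(IS(IS))(KK(IK)K)
  [3] IS(IS)
  [4] S(IS)
  [5] SS

Term B:
  start: S(IS)
  [1] SS

Answer: SAME — A ⇓ SS, B ⇓ SS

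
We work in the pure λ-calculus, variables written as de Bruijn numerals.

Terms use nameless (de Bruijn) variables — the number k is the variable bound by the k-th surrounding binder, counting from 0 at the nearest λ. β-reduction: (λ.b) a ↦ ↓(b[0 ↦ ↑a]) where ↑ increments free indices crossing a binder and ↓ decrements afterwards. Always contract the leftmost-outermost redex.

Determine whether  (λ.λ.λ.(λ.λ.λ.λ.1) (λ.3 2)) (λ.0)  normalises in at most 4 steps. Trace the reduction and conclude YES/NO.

  start: (λ.λ.λ.(λ.λ.λ.λ.1) (λ.3 2)) (λ.0)
  [1] λ.λ.(λ.λ.λ.λ.1) (λ.(λ.0) 2)
  [2] λ.λ.λ.λ.λ.1

Answer: YES — reaches normal form λ.λ.λ.λ.λ.1 in 2 ≤ 4 steps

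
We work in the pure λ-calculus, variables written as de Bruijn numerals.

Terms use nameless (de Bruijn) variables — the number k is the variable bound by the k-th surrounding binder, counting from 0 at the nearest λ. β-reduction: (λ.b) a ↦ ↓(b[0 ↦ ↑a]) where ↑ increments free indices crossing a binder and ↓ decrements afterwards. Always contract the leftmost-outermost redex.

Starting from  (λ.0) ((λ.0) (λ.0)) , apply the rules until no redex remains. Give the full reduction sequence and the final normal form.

Answer: normal form = λ.0  (in 2 steps)

Working:
  start: (λ.0) ((λ.0) (λ.0))
  [1] (λ.0) (λ.0)
  [2] λ.0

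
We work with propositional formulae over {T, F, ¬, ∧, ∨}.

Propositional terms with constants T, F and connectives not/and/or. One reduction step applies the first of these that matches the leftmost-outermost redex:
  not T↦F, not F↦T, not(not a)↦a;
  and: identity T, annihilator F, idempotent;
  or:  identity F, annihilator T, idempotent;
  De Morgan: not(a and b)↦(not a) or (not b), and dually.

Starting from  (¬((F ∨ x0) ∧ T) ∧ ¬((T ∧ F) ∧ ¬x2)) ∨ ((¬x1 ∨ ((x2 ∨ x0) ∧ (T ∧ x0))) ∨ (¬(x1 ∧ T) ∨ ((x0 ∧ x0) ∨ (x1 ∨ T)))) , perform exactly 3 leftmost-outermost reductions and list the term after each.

Answer: after 3 steps: (((T ∧ ¬x0) ∨ ¬T) ∧ ¬((T ∧ F) ∧ ¬x2)) ∨ ((¬x1 ∨ ((x2 ∨ x0) ∧ (T ∧ x0))) ∨ (¬(x1 ∧ T) ∨ ((x0 ∧ x0) ∨ (x1 ∨ T))))

Reduction:
  start: (¬((F ∨ x0) ∧ T) ∧ ¬((T ∧ F) ∧ ¬x2)) ∨ ((¬x1 ∨ ((x2 ∨ x0) ∧ (T ∧ x0))) ∨ (¬(x1 ∧ T) ∨ ((x0 ∧ x0) ∨ (x1 ∨ T))))
  →1  ((¬(F ∨ x0) ∨ ¬T) ∧ ¬((T ∧ F) ∧ ¬x2)) ∨ ((¬x1 ∨ ((x2 ∨ x0) ∧ (T ∧ x0))) ∨ (¬(x1 ∧ T) ∨ ((x0 ∧ x0) ∨ (x1 ∨ T))))
  →2  (((¬F ∧ ¬x0) ∨ ¬T) ∧ ¬((T ∧ F) ∧ ¬x2)) ∨ ((¬x1 ∨ ((x2 ∨ x0) ∧ (T ∧ x0))) ∨ (¬(x1 ∧ T) ∨ ((x0 ∧ x0) ∨ (x1 ∨ T))))
  →3  (((T ∧ ¬x0) ∨ ¬T) ∧ ¬((T ∧ F) ∧ ¬x2)) ∨ ((¬x1 ∨ ((x2 ∨ x0) ∧ (T ∧ x0))) ∨ (¬(x1 ∧ T) ∨ ((x0 ∧ x0) ∨ (x1 ∨ T))))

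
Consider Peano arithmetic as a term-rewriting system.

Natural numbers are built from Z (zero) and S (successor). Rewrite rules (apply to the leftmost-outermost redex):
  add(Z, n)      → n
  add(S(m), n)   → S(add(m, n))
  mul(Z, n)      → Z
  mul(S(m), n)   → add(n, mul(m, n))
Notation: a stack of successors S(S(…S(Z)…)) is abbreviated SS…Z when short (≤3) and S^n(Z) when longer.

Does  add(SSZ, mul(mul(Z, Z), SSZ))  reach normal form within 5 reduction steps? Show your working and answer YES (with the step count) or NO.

  start: add(SSZ, mul(mul(Z, Z), SSZ))
  →1  S(add(SZ, mul(mul(Z, Z), SSZ)))
  →2  S(S(add(Z, mul(mul(Z, Z), SSZ))))
  →3  S(S(mul(mul(Z, Z), SSZ)))
  →4  S(S(mul(Z, SSZ)))
  →5  SSZ

Answer: YES — reaches normal form SSZ in 5 ≤ 5 steps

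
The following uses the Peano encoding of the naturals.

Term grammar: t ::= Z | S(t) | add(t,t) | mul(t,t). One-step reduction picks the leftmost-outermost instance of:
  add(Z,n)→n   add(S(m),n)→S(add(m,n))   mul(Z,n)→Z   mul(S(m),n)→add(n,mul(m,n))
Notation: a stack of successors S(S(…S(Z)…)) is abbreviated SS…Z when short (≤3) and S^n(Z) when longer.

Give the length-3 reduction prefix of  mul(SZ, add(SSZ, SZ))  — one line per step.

Answer: after 3 steps: S(add(add(SZ, SZ), mul(Z, add(SSZ, SZ))))

Reduction:
  start: mul(SZ, add(SSZ, SZ))
  →1  add(add(SSZ, SZ), mul(Z, add(SSZ, SZ)))
  →2  add(S(add(SZ, SZ)), mul(Z, add(SSZ, SZ)))
  →3  S(add(add(SZ, SZ), mul(Z, add(SSZ, SZ))))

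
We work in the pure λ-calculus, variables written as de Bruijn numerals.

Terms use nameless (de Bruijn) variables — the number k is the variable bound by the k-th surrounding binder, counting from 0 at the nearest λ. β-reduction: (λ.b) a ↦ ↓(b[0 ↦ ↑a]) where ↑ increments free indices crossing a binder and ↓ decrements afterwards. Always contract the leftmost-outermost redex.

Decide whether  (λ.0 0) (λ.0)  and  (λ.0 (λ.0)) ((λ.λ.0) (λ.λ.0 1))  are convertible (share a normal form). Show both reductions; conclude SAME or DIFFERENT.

Answer: SAME — A ⇓ λ.0, B ⇓ λ.0

Reduction:
Term A:
  start: (λ.0 0) (λ.0)
  [1] (λ.0) (λ.0)
  [2] λ.0

Term B:
  start: (λ.0 (λ.0)) ((λ.λ.0) (λ.λ.0 1))
  [1] (λ.λ.0) (λ.λ.0 1) (λ.0)
  [2] (λ.0) (λ.0)
  [3] λ.0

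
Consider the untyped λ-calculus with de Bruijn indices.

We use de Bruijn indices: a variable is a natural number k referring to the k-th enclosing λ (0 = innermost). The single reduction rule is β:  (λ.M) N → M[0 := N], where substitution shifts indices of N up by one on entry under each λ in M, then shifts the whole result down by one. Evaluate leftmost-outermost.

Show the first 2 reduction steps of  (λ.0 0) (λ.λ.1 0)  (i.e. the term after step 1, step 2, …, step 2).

Answer: after 2 steps: λ.(λ.λ.1 0) 0

Working:
  start: (λ.0 0) (λ.λ.1 0)
  step 1: (λ.λ.1 0) (λ.λ.1 0)
  step 2: λ.(λ.λ.1 0) 0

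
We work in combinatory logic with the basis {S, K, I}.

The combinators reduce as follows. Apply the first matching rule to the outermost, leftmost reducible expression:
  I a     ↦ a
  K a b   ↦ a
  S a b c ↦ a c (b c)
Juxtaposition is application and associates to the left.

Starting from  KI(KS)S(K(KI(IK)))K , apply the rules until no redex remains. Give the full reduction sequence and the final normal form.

  start: KI(KS)S(K(KI(IK)))K
  step 1: IS(K(KI(IK)))K
  step 2: S(K(KI(IK)))K
  step 3: S(KI)K

Answer: normal form = S(KI)K  (in 3 steps)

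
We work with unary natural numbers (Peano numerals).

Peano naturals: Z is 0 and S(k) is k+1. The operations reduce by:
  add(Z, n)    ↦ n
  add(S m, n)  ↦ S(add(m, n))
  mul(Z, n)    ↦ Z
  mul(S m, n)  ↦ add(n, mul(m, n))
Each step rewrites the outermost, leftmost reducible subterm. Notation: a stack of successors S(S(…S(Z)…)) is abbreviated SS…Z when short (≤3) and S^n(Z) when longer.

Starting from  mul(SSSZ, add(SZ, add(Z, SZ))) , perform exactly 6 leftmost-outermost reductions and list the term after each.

Answer: after 6 steps: S(S(add(Z, mul(SSZ, add(SZ, add(Z, SZ))))))

Reduction:
  start: mul(SSSZ, add(SZ, add(Z, SZ)))
  →1  add(add(SZ, add(Z, SZ)), mul(SSZ, add(SZ, add(Z, SZ))))
  →2  add(S(add(Z, add(Z, SZ))), mul(SSZ, add(SZ, add(Z, SZ))))
  →3  S(add(add(Z, add(Z, SZ)), mul(SSZ, add(SZ, add(Z, SZ)))))
  →4  S(add(add(Z, SZ), mul(SSZ, add(SZ, add(Z, SZ)))))
  →5  S(add(SZ, mul(SSZ, add(SZ, add(Z, SZ)))))
  →6  S(S(add(Z, mul(SSZ, add(SZ, add(Z, SZ))))))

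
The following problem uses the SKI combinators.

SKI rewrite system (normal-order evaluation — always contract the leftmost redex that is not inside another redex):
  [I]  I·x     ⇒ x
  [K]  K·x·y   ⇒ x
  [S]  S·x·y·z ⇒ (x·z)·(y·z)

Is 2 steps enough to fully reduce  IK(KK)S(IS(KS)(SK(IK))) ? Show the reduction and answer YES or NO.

Answer: NO — after 2 steps the term is KK(IS(KS)(SK(IK))), not yet normal

Derivation:
  start: IK(KK)S(IS(KS)(SK(IK)))
  [1] K(KK)S(IS(KS)(SK(IK)))
  [2] KK(IS(KS)(SK(IK)))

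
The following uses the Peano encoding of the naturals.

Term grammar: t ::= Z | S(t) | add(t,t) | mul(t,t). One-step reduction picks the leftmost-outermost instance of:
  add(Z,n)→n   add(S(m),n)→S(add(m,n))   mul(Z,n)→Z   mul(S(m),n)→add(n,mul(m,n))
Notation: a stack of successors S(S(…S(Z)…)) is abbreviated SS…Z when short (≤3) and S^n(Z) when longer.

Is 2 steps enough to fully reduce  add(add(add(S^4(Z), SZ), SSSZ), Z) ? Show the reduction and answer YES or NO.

Answer: NO — after 2 steps the term is add(S(add(add(SSSZ, SZ), SSSZ)), Z), not yet normal

Reduction:
  start: add(add(add(S^4(Z), SZ), SSSZ), Z)
  step 1: add(add(S(add(SSSZ, SZ)), SSSZ), Z)
  step 2: add(S(add(add(SSSZ, SZ), SSSZ)), Z)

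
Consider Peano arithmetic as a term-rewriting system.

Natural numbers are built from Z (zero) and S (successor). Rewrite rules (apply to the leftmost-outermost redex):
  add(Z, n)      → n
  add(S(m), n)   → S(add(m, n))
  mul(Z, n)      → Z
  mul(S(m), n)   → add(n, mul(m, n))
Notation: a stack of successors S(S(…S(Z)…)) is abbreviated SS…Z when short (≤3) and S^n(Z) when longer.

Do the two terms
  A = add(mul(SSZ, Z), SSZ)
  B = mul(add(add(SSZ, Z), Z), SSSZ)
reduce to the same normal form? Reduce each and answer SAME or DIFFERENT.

Answer: DIFFERENT — A ⇓ SSZ, B ⇓ S^6(Z)

Reduction:
Term A:
  start: add(mul(SSZ, Z), SSZ)
  [1] add(add(Z, mul(SZ, Z)), SSZ)
  [2] add(mul(SZ, Z), SSZ)
  [3] add(add(Z, mul(Z, Z)), SSZ)
  [4] add(mul(Z, Z), SSZ)
  [5] add(Z, SSZ)
  [6] SSZ

Term B:
  start: mul(add(add(SSZ, Z), Z), SSSZ)
  [1] mul(add(S(add(SZ, Z)), Z), SSSZ)
  [2] mul(S(add(add(SZ, Z), Z)), SSSZ)
  [3] add(SSSZ, mul(add(add(SZ, Z), Z), SSSZ))
  [4] S(add(SSZ, mul(add(add(SZ, Z), Z), SSSZ)))
  [5] S(S(add(SZ, mul(add(add(SZ, Z), Z), SSSZ))))
  [6] S(S(S(add(Z, mul(add(add(SZ, Z), Z), SSSZ)))))
  [7] S(S(S(mul(add(add(SZ, Z), Z), SSSZ))))
  [8] S(S(S(mul(add(S(add(Z, Z)), Z), SSSZ))))
  [9] S(S(S(mul(S(add(add(Z, Z), Z)), SSSZ))))
  [10] S(S(S(add(SSSZ, mul(add(add(Z, Z), Z), SSSZ)))))
  [11] S(S(S(S(add(SSZ, mul(add(add(Z, Z), Z), SSSZ))))))
  [12] S(S(S(S(S(add(SZ, mul(add(add(Z, Z), Z), SSSZ)))))))
  [13] S(S(S(S(S(S(add(Z, mul(add(add(Z, Z), Z), SSSZ))))))))
  [14] S(S(S(S(S(S(mul(add(add(Z, Z), Z), SSSZ)))))))
  [15] S(S(S(S(S(S(mul(add(Z, Z), SSSZ)))))))
  [16] S(S(S(S(S(S(mul(Z, SSSZ)))))))
  [17] S^6(Z)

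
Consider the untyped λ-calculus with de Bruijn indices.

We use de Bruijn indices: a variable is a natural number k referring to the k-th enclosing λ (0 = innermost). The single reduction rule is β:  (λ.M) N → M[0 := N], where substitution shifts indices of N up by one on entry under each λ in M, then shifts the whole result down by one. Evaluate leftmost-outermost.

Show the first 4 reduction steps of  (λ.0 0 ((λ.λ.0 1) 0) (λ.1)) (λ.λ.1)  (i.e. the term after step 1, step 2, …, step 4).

Answer: after 4 steps: λ.λ.λ.λ.1

Derivation:
  start: (λ.0 0 ((λ.λ.0 1) 0) (λ.1)) (λ.λ.1)
  step 1: (λ.λ.1) (λ.λ.1) ((λ.λ.0 1) (λ.λ.1)) (λ.λ.λ.1)
  step 2: (λ.λ.λ.1) ((λ.λ.0 1) (λ.λ.1)) (λ.λ.λ.1)
  step 3: (λ.λ.1) (λ.λ.λ.1)
  step 4: λ.λ.λ.λ.1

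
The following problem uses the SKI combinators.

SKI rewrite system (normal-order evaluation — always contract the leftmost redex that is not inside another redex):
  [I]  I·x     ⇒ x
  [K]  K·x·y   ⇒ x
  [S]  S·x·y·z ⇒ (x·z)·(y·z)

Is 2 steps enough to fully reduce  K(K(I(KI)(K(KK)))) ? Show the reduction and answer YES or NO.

  start: K(K(I(KI)(K(KK))))
  →1  K(K(KI(K(KK))))
  →2  K(KI)

Answer: YES — reaches normal form K(KI) in 2 ≤ 2 steps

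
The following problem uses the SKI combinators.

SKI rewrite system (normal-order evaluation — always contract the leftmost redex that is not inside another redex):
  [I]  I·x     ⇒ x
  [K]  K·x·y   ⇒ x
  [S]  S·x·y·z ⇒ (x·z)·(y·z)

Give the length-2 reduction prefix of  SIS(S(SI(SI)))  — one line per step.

  start: SIS(S(SI(SI)))
  [1] I(S(SI(SI)))(S(S(SI(SI))))
  [2] S(SI(SI))(S(S(SI(SI))))

Answer: after 2 steps: S(SI(SI))(S(S(SI(SI))))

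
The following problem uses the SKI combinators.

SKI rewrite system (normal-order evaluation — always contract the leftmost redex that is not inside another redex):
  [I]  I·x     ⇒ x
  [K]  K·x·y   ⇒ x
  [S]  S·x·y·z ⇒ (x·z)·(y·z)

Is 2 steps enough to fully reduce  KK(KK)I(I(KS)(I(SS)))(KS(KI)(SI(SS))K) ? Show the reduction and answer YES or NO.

Answer: NO — after 2 steps the term is I(KS(KI)(SI(SS))K), not yet normal

Reduction:
  start: KK(KK)I(I(KS)(I(SS)))(KS(KI)(SI(SS))K)
  step 1: KI(I(KS)(I(SS)))(KS(KI)(SI(SS))K)
  step 2: I(KS(KI)(SI(SS))K)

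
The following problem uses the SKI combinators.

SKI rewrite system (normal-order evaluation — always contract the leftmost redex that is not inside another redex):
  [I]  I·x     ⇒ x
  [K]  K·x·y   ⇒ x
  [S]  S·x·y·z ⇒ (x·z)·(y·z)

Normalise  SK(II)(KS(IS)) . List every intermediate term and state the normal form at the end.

  start: SK(II)(KS(IS))
  →1  K(KS(IS))(II(KS(IS)))
  →2  KS(IS)
  →3  S

Answer: normal form = S  (in 3 steps)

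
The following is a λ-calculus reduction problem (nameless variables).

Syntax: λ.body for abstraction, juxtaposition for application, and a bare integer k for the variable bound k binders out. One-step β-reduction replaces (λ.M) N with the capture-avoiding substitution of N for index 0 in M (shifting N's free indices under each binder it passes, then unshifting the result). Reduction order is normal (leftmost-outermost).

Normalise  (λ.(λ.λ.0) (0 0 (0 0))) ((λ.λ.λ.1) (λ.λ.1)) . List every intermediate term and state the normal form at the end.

  start: (λ.(λ.λ.0) (0 0 (0 0))) ((λ.λ.λ.1) (λ.λ.1))
  step 1: (λ.λ.0) ((λ.λ.λ.1) (λ.λ.1) ((λ.λ.λ.1) (λ.λ.1)) ((λ.λ.λ.1) (λ.λ.1) ((λ.λ.λ.1) (λ.λ.1))))
  step 2: λ.0

Answer: normal form = λ.0  (in 2 steps)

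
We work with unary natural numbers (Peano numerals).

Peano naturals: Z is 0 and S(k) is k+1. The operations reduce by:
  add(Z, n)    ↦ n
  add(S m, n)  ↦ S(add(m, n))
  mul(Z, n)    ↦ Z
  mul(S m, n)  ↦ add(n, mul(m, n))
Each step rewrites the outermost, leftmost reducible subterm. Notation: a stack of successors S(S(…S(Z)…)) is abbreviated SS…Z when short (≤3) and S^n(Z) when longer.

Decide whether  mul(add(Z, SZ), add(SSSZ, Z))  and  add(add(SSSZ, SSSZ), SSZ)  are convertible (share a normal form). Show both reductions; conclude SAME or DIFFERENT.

Term A:
  start: mul(add(Z, SZ), add(SSSZ, Z))
  [1] mul(SZ, add(SSSZ, Z))
  [2] add(add(SSSZ, Z), mul(Z, add(SSSZ, Z)))
  [3] add(S(add(SSZ, Z)), mul(Z, add(SSSZ, Z)))
  [4] S(add(add(SSZ, Z), mul(Z, add(SSSZ, Z))))
  [5] S(add(S(add(SZ, Z)), mul(Z, add(SSSZ, Z))))
  [6] S(S(add(add(SZ, Z), mul(Z, add(SSSZ, Z)))))
  [7] S(S(add(S(add(Z, Z)), mul(Z, add(SSSZ, Z)))))
  [8] S(S(S(add(add(Z, Z), mul(Z, add(SSSZ, Z))))))
  [9] S(S(S(add(Z, mul(Z, add(SSSZ, Z))))))
  [10] S(S(S(mul(Z, add(SSSZ, Z)))))
  [11] SSSZ

Term B:
  start: add(add(SSSZ, SSSZ), SSZ)
  [1] add(S(add(SSZ, SSSZ)), SSZ)
  [2] S(add(add(SSZ, SSSZ), SSZ))
  [3] S(add(S(add(SZ, SSSZ)), SSZ))
  [4] S(S(add(add(SZ, SSSZ), SSZ)))
  [5] S(S(add(S(add(Z, SSSZ)), SSZ)))
  [6] S(S(S(add(add(Z, SSSZ), SSZ))))
  [7] S(S(S(add(SSSZ, SSZ))))
  [8] S(S(S(S(add(SSZ, SSZ)))))
  [9] S(S(S(S(S(add(SZ, SSZ))))))
  [10] S(S(S(S(S(S(add(Z, SSZ)))))))
  [11] S^8(Z)

Answer: DIFFERENT — A ⇓ SSSZ, B ⇓ S^8(Z)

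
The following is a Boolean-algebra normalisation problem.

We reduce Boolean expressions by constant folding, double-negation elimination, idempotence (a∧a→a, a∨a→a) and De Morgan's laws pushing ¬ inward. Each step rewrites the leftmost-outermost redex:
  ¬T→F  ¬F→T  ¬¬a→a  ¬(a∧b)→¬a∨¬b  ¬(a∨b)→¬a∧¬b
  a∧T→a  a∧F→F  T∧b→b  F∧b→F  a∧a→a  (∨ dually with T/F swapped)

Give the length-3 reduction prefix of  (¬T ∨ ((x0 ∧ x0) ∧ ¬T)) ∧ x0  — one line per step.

  start: (¬T ∨ ((x0 ∧ x0) ∧ ¬T)) ∧ x0
  [1] (F ∨ ((x0 ∧ x0) ∧ ¬T)) ∧ x0
  [2] ((x0 ∧ x0) ∧ ¬T) ∧ x0
  [3] (x0 ∧ ¬T) ∧ x0

Answer: after 3 steps: (x0 ∧ ¬T) ∧ x0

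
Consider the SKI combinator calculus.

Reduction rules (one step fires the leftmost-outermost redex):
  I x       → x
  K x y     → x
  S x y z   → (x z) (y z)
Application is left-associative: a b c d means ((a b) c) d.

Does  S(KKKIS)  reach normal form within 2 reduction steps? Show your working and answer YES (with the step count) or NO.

Answer: YES — reaches normal form SI in 2 ≤ 2 steps

Working:
  start: S(KKKIS)
  →1  S(KIS)
  →2  SI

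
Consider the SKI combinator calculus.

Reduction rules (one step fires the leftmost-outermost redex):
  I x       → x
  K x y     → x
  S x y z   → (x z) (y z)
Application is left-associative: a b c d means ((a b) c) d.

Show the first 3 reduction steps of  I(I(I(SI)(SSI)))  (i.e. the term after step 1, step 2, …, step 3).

  start: I(I(I(SI)(SSI)))
  →1  I(I(SI)(SSI))
  →2  I(SI)(SSI)
  →3  SI(SSI)

Answer: after 3 steps: SI(SSI)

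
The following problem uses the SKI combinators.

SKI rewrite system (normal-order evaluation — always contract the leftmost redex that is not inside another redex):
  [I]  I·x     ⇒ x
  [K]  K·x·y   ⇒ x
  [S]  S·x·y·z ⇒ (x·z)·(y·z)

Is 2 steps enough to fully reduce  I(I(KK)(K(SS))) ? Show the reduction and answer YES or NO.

Answer: NO — after 2 steps the term is KK(K(SS)), not yet normal

Working:
  start: I(I(KK)(K(SS)))
  [1] I(KK)(K(SS))
  [2] KK(K(SS))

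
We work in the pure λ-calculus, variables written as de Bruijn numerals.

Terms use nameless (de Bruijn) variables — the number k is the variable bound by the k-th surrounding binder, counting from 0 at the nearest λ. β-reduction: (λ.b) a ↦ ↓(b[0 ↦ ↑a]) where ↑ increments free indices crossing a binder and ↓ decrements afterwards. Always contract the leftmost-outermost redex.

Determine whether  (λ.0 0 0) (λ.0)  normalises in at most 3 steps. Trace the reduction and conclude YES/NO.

  start: (λ.0 0 0) (λ.0)
  →1  (λ.0) (λ.0) (λ.0)
  →2  (λ.0) (λ.0)
  →3  λ.0

Answer: YES — reaches normal form λ.0 in 3 ≤ 3 steps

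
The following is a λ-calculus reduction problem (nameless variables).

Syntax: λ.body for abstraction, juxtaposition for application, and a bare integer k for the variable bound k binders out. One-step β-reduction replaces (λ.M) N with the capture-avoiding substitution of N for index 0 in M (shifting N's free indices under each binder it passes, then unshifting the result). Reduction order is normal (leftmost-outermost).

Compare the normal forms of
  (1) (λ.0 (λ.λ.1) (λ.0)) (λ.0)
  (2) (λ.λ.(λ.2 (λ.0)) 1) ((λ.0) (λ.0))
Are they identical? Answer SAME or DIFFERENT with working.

Answer: SAME — A ⇓ λ.λ.0, B ⇓ λ.λ.0

Working:
Term A:
  start: (λ.0 (λ.λ.1) (λ.0)) (λ.0)
  step 1: (λ.0) (λ.λ.1) (λ.0)
  step 2: (λ.λ.1) (λ.0)
  step 3: λ.λ.0

Term B:
  start: (λ.λ.(λ.2 (λ.0)) 1) ((λ.0) (λ.0))
  step 1: λ.(λ.(λ.0) (λ.0) (λ.0)) ((λ.0) (λ.0))
  step 2: λ.(λ.0) (λ.0) (λ.0)
  step 3: λ.(λ.0) (λ.0)
  step 4: λ.λ.0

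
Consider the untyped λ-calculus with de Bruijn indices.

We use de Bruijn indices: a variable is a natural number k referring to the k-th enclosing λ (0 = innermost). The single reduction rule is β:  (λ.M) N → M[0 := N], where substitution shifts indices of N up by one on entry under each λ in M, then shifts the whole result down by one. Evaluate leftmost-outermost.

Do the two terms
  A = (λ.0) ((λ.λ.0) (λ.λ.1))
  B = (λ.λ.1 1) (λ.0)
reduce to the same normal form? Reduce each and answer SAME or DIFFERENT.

Answer: DIFFERENT — A ⇓ λ.0, B ⇓ λ.λ.0

Working:
Term A:
  start: (λ.0) ((λ.λ.0) (λ.λ.1))
  [1] (λ.λ.0) (λ.λ.1)
  [2] λ.0

Term B:
  start: (λ.λ.1 1) (λ.0)
  [1] λ.(λ.0) (λ.0)
  [2] λ.λ.0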